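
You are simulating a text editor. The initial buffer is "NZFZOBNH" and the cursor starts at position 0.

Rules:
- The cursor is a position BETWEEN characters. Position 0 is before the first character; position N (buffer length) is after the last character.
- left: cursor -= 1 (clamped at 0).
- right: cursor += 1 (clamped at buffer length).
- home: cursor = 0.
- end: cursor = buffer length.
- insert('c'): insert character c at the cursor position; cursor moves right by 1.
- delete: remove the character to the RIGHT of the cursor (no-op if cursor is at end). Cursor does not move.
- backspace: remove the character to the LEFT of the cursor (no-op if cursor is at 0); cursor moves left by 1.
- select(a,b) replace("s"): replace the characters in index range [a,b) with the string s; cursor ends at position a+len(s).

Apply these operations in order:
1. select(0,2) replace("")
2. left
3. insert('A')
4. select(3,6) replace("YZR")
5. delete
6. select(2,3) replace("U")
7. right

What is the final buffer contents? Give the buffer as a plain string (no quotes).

After op 1 (select(0,2) replace("")): buf='FZOBNH' cursor=0
After op 2 (left): buf='FZOBNH' cursor=0
After op 3 (insert('A')): buf='AFZOBNH' cursor=1
After op 4 (select(3,6) replace("YZR")): buf='AFZYZRH' cursor=6
After op 5 (delete): buf='AFZYZR' cursor=6
After op 6 (select(2,3) replace("U")): buf='AFUYZR' cursor=3
After op 7 (right): buf='AFUYZR' cursor=4

Answer: AFUYZR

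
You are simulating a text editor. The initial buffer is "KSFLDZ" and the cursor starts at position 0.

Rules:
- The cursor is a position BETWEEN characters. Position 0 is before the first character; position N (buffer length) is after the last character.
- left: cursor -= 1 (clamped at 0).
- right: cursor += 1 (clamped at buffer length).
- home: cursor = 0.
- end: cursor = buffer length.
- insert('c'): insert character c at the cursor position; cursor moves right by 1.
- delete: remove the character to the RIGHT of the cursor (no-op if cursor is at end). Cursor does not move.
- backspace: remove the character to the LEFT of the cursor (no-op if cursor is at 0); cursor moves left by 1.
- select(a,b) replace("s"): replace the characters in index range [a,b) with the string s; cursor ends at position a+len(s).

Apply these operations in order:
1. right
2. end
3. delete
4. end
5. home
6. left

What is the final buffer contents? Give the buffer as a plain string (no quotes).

Answer: KSFLDZ

Derivation:
After op 1 (right): buf='KSFLDZ' cursor=1
After op 2 (end): buf='KSFLDZ' cursor=6
After op 3 (delete): buf='KSFLDZ' cursor=6
After op 4 (end): buf='KSFLDZ' cursor=6
After op 5 (home): buf='KSFLDZ' cursor=0
After op 6 (left): buf='KSFLDZ' cursor=0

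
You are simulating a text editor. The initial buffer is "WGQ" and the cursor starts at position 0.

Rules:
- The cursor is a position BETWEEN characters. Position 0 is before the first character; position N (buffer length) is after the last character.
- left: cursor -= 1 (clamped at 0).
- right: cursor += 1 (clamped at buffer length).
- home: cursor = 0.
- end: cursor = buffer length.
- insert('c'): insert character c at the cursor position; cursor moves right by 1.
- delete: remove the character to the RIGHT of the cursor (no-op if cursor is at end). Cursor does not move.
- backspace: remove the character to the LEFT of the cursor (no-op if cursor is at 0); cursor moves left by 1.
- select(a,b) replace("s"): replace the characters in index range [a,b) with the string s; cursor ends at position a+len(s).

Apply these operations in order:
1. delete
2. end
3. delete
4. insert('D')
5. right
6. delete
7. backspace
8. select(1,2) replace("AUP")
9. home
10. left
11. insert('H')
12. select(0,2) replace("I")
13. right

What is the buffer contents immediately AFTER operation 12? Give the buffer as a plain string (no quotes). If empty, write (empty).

Answer: IAUP

Derivation:
After op 1 (delete): buf='GQ' cursor=0
After op 2 (end): buf='GQ' cursor=2
After op 3 (delete): buf='GQ' cursor=2
After op 4 (insert('D')): buf='GQD' cursor=3
After op 5 (right): buf='GQD' cursor=3
After op 6 (delete): buf='GQD' cursor=3
After op 7 (backspace): buf='GQ' cursor=2
After op 8 (select(1,2) replace("AUP")): buf='GAUP' cursor=4
After op 9 (home): buf='GAUP' cursor=0
After op 10 (left): buf='GAUP' cursor=0
After op 11 (insert('H')): buf='HGAUP' cursor=1
After op 12 (select(0,2) replace("I")): buf='IAUP' cursor=1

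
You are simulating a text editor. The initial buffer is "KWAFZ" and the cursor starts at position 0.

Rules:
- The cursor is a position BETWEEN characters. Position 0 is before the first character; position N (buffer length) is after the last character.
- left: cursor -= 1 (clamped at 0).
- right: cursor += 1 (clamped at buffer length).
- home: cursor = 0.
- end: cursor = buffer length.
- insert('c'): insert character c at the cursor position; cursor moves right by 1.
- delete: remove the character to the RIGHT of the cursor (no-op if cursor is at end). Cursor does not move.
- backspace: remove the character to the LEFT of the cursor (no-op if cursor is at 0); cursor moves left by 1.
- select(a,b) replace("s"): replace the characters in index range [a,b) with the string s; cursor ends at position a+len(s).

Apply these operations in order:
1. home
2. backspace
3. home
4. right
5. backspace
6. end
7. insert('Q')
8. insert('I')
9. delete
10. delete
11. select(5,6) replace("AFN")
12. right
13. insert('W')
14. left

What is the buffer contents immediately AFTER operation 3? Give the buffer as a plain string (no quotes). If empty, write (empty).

Answer: KWAFZ

Derivation:
After op 1 (home): buf='KWAFZ' cursor=0
After op 2 (backspace): buf='KWAFZ' cursor=0
After op 3 (home): buf='KWAFZ' cursor=0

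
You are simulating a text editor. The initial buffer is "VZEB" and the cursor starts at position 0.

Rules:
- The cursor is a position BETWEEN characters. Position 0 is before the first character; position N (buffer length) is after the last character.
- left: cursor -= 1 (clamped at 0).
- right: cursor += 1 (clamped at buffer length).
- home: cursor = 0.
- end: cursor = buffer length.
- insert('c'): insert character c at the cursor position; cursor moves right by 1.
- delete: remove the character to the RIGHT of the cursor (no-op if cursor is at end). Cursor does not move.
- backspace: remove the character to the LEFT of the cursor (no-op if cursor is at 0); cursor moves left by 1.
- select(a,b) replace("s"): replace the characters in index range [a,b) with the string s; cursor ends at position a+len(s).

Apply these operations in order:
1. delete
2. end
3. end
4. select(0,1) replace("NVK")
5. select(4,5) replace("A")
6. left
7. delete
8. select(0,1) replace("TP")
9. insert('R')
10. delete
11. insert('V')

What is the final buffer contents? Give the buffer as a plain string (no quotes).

After op 1 (delete): buf='ZEB' cursor=0
After op 2 (end): buf='ZEB' cursor=3
After op 3 (end): buf='ZEB' cursor=3
After op 4 (select(0,1) replace("NVK")): buf='NVKEB' cursor=3
After op 5 (select(4,5) replace("A")): buf='NVKEA' cursor=5
After op 6 (left): buf='NVKEA' cursor=4
After op 7 (delete): buf='NVKE' cursor=4
After op 8 (select(0,1) replace("TP")): buf='TPVKE' cursor=2
After op 9 (insert('R')): buf='TPRVKE' cursor=3
After op 10 (delete): buf='TPRKE' cursor=3
After op 11 (insert('V')): buf='TPRVKE' cursor=4

Answer: TPRVKE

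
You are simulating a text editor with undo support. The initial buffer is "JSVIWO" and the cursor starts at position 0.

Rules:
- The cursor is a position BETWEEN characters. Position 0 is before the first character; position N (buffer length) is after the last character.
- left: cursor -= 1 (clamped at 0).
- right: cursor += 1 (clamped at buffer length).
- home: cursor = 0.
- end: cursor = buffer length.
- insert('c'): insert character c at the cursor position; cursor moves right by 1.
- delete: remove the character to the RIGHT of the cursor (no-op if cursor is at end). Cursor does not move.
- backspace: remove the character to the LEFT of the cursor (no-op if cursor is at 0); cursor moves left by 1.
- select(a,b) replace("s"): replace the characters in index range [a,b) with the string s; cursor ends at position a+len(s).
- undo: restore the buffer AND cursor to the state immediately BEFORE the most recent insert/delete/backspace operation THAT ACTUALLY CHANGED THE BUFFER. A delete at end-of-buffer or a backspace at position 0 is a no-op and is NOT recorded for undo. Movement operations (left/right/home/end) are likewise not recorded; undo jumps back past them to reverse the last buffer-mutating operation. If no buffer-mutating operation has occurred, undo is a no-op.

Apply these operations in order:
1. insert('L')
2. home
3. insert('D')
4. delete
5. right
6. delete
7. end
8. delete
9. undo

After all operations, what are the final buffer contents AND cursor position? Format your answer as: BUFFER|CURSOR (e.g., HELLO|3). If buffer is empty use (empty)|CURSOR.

After op 1 (insert('L')): buf='LJSVIWO' cursor=1
After op 2 (home): buf='LJSVIWO' cursor=0
After op 3 (insert('D')): buf='DLJSVIWO' cursor=1
After op 4 (delete): buf='DJSVIWO' cursor=1
After op 5 (right): buf='DJSVIWO' cursor=2
After op 6 (delete): buf='DJVIWO' cursor=2
After op 7 (end): buf='DJVIWO' cursor=6
After op 8 (delete): buf='DJVIWO' cursor=6
After op 9 (undo): buf='DJSVIWO' cursor=2

Answer: DJSVIWO|2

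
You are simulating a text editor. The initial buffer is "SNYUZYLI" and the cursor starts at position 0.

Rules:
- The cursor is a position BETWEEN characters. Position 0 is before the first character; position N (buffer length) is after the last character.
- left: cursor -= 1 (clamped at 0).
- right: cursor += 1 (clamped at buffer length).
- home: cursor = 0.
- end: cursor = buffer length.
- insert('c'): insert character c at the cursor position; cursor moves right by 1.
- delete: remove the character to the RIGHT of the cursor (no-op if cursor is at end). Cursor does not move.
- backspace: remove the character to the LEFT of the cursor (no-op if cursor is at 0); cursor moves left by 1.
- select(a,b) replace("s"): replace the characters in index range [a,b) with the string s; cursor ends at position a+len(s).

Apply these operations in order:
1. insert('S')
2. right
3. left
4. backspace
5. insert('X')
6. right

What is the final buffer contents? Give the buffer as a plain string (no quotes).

After op 1 (insert('S')): buf='SSNYUZYLI' cursor=1
After op 2 (right): buf='SSNYUZYLI' cursor=2
After op 3 (left): buf='SSNYUZYLI' cursor=1
After op 4 (backspace): buf='SNYUZYLI' cursor=0
After op 5 (insert('X')): buf='XSNYUZYLI' cursor=1
After op 6 (right): buf='XSNYUZYLI' cursor=2

Answer: XSNYUZYLI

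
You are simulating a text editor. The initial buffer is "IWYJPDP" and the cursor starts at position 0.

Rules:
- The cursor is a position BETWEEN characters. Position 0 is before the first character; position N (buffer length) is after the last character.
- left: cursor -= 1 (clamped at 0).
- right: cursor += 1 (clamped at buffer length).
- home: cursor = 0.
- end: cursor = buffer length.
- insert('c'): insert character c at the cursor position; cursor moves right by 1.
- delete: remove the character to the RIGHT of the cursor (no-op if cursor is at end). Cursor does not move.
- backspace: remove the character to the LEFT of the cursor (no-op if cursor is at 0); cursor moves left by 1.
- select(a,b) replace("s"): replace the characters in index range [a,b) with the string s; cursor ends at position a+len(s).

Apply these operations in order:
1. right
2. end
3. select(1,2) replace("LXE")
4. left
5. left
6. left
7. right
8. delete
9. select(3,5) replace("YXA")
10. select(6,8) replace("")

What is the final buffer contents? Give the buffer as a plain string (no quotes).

Answer: ILEYXAP

Derivation:
After op 1 (right): buf='IWYJPDP' cursor=1
After op 2 (end): buf='IWYJPDP' cursor=7
After op 3 (select(1,2) replace("LXE")): buf='ILXEYJPDP' cursor=4
After op 4 (left): buf='ILXEYJPDP' cursor=3
After op 5 (left): buf='ILXEYJPDP' cursor=2
After op 6 (left): buf='ILXEYJPDP' cursor=1
After op 7 (right): buf='ILXEYJPDP' cursor=2
After op 8 (delete): buf='ILEYJPDP' cursor=2
After op 9 (select(3,5) replace("YXA")): buf='ILEYXAPDP' cursor=6
After op 10 (select(6,8) replace("")): buf='ILEYXAP' cursor=6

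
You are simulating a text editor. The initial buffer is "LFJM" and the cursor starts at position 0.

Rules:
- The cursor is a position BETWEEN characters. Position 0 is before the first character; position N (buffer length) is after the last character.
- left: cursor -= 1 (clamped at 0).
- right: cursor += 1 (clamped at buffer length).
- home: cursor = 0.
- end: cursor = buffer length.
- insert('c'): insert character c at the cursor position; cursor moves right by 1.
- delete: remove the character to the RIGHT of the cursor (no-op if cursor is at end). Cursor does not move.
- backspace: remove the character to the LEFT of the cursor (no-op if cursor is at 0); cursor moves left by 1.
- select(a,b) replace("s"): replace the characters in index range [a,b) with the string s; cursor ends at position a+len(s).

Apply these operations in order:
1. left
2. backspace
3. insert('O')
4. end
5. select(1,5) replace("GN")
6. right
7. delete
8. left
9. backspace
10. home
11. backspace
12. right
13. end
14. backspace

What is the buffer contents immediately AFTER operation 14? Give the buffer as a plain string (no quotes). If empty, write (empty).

Answer: O

Derivation:
After op 1 (left): buf='LFJM' cursor=0
After op 2 (backspace): buf='LFJM' cursor=0
After op 3 (insert('O')): buf='OLFJM' cursor=1
After op 4 (end): buf='OLFJM' cursor=5
After op 5 (select(1,5) replace("GN")): buf='OGN' cursor=3
After op 6 (right): buf='OGN' cursor=3
After op 7 (delete): buf='OGN' cursor=3
After op 8 (left): buf='OGN' cursor=2
After op 9 (backspace): buf='ON' cursor=1
After op 10 (home): buf='ON' cursor=0
After op 11 (backspace): buf='ON' cursor=0
After op 12 (right): buf='ON' cursor=1
After op 13 (end): buf='ON' cursor=2
After op 14 (backspace): buf='O' cursor=1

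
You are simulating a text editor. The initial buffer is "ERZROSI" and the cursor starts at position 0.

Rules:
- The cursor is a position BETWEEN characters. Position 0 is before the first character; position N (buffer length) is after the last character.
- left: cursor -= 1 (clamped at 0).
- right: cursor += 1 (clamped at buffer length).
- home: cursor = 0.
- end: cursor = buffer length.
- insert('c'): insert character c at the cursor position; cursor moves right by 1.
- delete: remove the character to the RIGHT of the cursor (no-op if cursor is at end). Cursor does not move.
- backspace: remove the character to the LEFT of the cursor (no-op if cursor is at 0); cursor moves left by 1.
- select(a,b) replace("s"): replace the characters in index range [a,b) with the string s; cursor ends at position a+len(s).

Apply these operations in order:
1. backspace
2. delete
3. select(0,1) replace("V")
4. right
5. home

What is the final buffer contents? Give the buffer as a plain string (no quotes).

After op 1 (backspace): buf='ERZROSI' cursor=0
After op 2 (delete): buf='RZROSI' cursor=0
After op 3 (select(0,1) replace("V")): buf='VZROSI' cursor=1
After op 4 (right): buf='VZROSI' cursor=2
After op 5 (home): buf='VZROSI' cursor=0

Answer: VZROSI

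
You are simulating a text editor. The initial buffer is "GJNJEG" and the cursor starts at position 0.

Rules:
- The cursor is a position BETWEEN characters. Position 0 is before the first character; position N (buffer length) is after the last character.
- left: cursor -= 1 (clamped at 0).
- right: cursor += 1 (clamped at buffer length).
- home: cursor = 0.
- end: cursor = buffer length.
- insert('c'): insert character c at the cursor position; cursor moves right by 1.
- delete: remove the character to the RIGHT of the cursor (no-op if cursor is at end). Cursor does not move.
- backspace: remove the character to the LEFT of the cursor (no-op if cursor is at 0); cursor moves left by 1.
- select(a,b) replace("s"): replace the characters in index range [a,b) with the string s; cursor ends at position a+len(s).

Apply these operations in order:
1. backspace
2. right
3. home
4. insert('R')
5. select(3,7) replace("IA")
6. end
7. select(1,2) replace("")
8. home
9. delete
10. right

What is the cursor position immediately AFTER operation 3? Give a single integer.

Answer: 0

Derivation:
After op 1 (backspace): buf='GJNJEG' cursor=0
After op 2 (right): buf='GJNJEG' cursor=1
After op 3 (home): buf='GJNJEG' cursor=0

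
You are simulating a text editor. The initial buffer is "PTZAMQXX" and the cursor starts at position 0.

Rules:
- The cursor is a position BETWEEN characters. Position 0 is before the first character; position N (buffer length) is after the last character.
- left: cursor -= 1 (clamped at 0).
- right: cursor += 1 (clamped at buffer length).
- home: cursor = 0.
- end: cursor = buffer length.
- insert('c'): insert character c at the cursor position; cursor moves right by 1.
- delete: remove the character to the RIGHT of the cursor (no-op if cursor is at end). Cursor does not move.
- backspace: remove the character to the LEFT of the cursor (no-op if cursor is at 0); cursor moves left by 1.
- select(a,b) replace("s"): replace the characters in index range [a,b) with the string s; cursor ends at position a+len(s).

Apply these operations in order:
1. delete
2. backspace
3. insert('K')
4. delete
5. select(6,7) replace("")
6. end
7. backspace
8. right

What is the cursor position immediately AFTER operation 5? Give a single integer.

Answer: 6

Derivation:
After op 1 (delete): buf='TZAMQXX' cursor=0
After op 2 (backspace): buf='TZAMQXX' cursor=0
After op 3 (insert('K')): buf='KTZAMQXX' cursor=1
After op 4 (delete): buf='KZAMQXX' cursor=1
After op 5 (select(6,7) replace("")): buf='KZAMQX' cursor=6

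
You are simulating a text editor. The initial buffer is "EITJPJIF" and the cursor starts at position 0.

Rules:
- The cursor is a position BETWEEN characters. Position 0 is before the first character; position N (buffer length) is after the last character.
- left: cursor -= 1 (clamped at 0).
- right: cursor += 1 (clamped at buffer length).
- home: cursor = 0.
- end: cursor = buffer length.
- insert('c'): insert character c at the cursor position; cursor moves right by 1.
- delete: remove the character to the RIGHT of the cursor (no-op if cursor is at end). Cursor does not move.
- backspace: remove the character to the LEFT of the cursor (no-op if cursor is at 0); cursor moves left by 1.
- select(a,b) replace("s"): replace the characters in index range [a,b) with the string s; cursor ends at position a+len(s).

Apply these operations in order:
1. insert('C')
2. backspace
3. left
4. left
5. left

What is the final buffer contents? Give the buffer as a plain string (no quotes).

After op 1 (insert('C')): buf='CEITJPJIF' cursor=1
After op 2 (backspace): buf='EITJPJIF' cursor=0
After op 3 (left): buf='EITJPJIF' cursor=0
After op 4 (left): buf='EITJPJIF' cursor=0
After op 5 (left): buf='EITJPJIF' cursor=0

Answer: EITJPJIF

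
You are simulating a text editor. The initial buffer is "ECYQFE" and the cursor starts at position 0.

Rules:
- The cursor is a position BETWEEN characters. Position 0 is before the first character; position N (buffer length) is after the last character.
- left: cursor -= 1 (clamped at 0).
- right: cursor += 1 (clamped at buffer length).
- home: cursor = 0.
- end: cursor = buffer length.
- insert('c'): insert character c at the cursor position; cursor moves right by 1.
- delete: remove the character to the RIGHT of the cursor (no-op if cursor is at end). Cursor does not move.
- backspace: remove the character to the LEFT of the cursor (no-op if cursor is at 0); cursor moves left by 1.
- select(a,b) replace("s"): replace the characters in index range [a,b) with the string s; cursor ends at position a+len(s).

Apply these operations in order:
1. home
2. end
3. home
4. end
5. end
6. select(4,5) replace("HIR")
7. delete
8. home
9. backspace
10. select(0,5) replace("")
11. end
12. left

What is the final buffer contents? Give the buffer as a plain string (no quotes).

Answer: IR

Derivation:
After op 1 (home): buf='ECYQFE' cursor=0
After op 2 (end): buf='ECYQFE' cursor=6
After op 3 (home): buf='ECYQFE' cursor=0
After op 4 (end): buf='ECYQFE' cursor=6
After op 5 (end): buf='ECYQFE' cursor=6
After op 6 (select(4,5) replace("HIR")): buf='ECYQHIRE' cursor=7
After op 7 (delete): buf='ECYQHIR' cursor=7
After op 8 (home): buf='ECYQHIR' cursor=0
After op 9 (backspace): buf='ECYQHIR' cursor=0
After op 10 (select(0,5) replace("")): buf='IR' cursor=0
After op 11 (end): buf='IR' cursor=2
After op 12 (left): buf='IR' cursor=1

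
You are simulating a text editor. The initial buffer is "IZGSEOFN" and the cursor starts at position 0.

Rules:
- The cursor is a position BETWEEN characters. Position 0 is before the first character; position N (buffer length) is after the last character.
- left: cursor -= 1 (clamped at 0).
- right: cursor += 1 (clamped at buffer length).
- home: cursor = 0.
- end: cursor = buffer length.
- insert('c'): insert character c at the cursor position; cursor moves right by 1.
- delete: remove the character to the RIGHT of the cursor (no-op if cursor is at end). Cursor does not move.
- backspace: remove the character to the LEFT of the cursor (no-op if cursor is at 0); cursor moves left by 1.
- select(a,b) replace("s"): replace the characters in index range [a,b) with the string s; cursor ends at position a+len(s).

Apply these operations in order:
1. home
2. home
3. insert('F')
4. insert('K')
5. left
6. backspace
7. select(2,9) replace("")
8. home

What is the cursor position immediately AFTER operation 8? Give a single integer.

After op 1 (home): buf='IZGSEOFN' cursor=0
After op 2 (home): buf='IZGSEOFN' cursor=0
After op 3 (insert('F')): buf='FIZGSEOFN' cursor=1
After op 4 (insert('K')): buf='FKIZGSEOFN' cursor=2
After op 5 (left): buf='FKIZGSEOFN' cursor=1
After op 6 (backspace): buf='KIZGSEOFN' cursor=0
After op 7 (select(2,9) replace("")): buf='KI' cursor=2
After op 8 (home): buf='KI' cursor=0

Answer: 0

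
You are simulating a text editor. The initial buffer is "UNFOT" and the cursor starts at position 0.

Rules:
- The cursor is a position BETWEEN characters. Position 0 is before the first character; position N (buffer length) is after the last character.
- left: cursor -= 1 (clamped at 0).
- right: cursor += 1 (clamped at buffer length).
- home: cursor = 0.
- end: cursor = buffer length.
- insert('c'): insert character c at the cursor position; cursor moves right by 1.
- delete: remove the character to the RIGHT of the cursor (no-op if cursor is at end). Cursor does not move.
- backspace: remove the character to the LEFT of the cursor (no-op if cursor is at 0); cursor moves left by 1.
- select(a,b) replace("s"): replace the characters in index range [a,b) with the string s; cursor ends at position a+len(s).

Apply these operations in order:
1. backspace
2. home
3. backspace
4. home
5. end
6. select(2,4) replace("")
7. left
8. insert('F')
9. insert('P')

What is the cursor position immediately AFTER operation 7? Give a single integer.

After op 1 (backspace): buf='UNFOT' cursor=0
After op 2 (home): buf='UNFOT' cursor=0
After op 3 (backspace): buf='UNFOT' cursor=0
After op 4 (home): buf='UNFOT' cursor=0
After op 5 (end): buf='UNFOT' cursor=5
After op 6 (select(2,4) replace("")): buf='UNT' cursor=2
After op 7 (left): buf='UNT' cursor=1

Answer: 1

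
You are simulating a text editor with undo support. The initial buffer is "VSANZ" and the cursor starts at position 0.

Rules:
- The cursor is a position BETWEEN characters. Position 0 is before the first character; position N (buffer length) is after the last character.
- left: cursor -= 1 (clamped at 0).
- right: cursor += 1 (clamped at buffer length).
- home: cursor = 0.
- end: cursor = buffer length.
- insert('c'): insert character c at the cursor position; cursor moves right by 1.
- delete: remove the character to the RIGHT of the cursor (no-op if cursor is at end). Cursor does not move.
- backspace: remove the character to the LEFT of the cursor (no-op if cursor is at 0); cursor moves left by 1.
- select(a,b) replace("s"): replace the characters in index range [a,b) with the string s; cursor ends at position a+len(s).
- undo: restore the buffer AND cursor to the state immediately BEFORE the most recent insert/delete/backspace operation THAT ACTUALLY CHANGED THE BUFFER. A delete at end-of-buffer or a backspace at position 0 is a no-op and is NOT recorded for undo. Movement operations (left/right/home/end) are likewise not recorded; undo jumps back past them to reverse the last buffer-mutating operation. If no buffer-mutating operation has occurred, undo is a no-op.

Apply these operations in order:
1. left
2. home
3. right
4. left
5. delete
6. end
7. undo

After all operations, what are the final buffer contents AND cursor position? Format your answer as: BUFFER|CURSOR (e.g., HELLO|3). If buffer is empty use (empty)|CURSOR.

Answer: VSANZ|0

Derivation:
After op 1 (left): buf='VSANZ' cursor=0
After op 2 (home): buf='VSANZ' cursor=0
After op 3 (right): buf='VSANZ' cursor=1
After op 4 (left): buf='VSANZ' cursor=0
After op 5 (delete): buf='SANZ' cursor=0
After op 6 (end): buf='SANZ' cursor=4
After op 7 (undo): buf='VSANZ' cursor=0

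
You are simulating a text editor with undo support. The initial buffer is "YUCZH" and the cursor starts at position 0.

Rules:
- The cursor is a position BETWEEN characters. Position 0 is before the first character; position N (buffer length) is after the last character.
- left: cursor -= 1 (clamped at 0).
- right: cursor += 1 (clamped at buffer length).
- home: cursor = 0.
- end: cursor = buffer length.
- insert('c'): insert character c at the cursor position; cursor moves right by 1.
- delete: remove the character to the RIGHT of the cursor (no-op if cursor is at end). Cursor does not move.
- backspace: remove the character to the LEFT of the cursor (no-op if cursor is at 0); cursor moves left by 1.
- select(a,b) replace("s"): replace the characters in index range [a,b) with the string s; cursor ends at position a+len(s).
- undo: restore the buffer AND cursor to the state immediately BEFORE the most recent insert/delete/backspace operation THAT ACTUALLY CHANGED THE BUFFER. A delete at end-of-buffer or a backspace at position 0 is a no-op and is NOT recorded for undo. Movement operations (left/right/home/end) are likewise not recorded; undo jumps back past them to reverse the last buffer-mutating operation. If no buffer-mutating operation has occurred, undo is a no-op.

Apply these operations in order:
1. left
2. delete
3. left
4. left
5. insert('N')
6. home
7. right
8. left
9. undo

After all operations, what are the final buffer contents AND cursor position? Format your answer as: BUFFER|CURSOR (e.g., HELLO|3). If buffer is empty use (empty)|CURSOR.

Answer: UCZH|0

Derivation:
After op 1 (left): buf='YUCZH' cursor=0
After op 2 (delete): buf='UCZH' cursor=0
After op 3 (left): buf='UCZH' cursor=0
After op 4 (left): buf='UCZH' cursor=0
After op 5 (insert('N')): buf='NUCZH' cursor=1
After op 6 (home): buf='NUCZH' cursor=0
After op 7 (right): buf='NUCZH' cursor=1
After op 8 (left): buf='NUCZH' cursor=0
After op 9 (undo): buf='UCZH' cursor=0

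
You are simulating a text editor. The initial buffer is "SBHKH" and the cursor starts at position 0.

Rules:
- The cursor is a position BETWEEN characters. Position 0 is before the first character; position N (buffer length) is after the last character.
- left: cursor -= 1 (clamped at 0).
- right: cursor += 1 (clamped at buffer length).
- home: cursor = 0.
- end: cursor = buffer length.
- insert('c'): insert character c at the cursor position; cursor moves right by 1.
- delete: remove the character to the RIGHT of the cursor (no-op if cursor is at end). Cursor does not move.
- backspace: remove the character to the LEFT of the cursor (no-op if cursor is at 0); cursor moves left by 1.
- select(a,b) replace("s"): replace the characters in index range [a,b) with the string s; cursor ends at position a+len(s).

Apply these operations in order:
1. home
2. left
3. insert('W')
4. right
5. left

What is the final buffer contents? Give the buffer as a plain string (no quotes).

Answer: WSBHKH

Derivation:
After op 1 (home): buf='SBHKH' cursor=0
After op 2 (left): buf='SBHKH' cursor=0
After op 3 (insert('W')): buf='WSBHKH' cursor=1
After op 4 (right): buf='WSBHKH' cursor=2
After op 5 (left): buf='WSBHKH' cursor=1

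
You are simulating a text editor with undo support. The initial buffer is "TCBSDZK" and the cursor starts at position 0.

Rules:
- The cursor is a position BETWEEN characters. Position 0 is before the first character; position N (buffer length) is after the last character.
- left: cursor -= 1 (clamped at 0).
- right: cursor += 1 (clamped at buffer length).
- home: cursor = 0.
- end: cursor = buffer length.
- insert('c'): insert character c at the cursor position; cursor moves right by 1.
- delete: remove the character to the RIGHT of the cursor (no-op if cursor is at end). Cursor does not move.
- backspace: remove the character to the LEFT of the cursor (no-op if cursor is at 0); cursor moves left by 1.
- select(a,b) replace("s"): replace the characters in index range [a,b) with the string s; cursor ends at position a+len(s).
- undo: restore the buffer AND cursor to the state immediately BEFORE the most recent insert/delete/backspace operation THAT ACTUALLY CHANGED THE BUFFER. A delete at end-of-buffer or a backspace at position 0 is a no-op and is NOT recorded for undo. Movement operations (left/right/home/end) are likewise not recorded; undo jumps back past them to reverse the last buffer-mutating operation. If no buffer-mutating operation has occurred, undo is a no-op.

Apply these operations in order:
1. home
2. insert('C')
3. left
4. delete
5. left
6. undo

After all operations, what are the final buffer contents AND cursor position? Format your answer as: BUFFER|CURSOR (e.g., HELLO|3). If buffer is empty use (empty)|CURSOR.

Answer: CTCBSDZK|0

Derivation:
After op 1 (home): buf='TCBSDZK' cursor=0
After op 2 (insert('C')): buf='CTCBSDZK' cursor=1
After op 3 (left): buf='CTCBSDZK' cursor=0
After op 4 (delete): buf='TCBSDZK' cursor=0
After op 5 (left): buf='TCBSDZK' cursor=0
After op 6 (undo): buf='CTCBSDZK' cursor=0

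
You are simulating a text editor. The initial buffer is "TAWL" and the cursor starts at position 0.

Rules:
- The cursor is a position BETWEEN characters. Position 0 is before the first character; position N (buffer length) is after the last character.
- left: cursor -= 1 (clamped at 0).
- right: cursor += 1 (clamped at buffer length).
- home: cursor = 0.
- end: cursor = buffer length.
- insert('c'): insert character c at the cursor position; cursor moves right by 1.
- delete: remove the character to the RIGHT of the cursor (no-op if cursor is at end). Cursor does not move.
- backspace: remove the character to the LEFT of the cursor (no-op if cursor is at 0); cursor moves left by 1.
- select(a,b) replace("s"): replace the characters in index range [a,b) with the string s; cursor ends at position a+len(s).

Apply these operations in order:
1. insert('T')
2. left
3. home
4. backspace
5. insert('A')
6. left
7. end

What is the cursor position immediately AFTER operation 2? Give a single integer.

Answer: 0

Derivation:
After op 1 (insert('T')): buf='TTAWL' cursor=1
After op 2 (left): buf='TTAWL' cursor=0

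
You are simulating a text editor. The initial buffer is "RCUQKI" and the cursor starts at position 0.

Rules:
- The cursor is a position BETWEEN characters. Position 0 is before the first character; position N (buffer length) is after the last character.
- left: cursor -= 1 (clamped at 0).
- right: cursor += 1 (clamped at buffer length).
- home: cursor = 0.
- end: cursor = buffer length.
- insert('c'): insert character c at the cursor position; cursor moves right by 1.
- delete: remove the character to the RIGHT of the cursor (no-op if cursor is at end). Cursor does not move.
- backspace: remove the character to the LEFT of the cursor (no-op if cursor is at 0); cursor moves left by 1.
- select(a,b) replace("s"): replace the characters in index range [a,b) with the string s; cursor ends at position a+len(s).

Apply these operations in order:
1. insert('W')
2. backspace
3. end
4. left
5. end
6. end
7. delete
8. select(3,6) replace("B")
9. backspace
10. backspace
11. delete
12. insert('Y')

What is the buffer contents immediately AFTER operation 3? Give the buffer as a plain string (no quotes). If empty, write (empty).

After op 1 (insert('W')): buf='WRCUQKI' cursor=1
After op 2 (backspace): buf='RCUQKI' cursor=0
After op 3 (end): buf='RCUQKI' cursor=6

Answer: RCUQKI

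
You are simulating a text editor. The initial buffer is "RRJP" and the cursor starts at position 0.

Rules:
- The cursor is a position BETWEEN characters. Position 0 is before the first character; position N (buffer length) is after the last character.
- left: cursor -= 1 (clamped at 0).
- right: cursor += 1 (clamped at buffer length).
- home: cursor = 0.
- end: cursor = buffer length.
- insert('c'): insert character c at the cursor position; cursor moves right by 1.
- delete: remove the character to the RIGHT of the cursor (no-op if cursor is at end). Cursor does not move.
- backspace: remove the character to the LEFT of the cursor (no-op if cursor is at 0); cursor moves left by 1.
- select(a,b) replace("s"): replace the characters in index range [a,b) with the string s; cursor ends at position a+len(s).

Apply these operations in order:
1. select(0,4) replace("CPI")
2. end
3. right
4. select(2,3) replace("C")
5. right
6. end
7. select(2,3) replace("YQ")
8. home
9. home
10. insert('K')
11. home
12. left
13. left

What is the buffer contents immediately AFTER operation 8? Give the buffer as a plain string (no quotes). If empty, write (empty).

After op 1 (select(0,4) replace("CPI")): buf='CPI' cursor=3
After op 2 (end): buf='CPI' cursor=3
After op 3 (right): buf='CPI' cursor=3
After op 4 (select(2,3) replace("C")): buf='CPC' cursor=3
After op 5 (right): buf='CPC' cursor=3
After op 6 (end): buf='CPC' cursor=3
After op 7 (select(2,3) replace("YQ")): buf='CPYQ' cursor=4
After op 8 (home): buf='CPYQ' cursor=0

Answer: CPYQ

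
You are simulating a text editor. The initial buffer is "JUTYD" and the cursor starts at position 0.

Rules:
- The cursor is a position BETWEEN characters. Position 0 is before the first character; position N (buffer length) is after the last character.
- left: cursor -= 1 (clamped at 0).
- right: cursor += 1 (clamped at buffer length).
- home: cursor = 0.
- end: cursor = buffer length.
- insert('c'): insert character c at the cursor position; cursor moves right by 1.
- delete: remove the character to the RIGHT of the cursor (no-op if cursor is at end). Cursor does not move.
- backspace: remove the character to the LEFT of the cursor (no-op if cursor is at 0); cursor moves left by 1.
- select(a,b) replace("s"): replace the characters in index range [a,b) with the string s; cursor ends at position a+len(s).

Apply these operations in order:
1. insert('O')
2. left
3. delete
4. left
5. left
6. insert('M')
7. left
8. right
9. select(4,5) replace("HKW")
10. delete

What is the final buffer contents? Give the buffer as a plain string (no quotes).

After op 1 (insert('O')): buf='OJUTYD' cursor=1
After op 2 (left): buf='OJUTYD' cursor=0
After op 3 (delete): buf='JUTYD' cursor=0
After op 4 (left): buf='JUTYD' cursor=0
After op 5 (left): buf='JUTYD' cursor=0
After op 6 (insert('M')): buf='MJUTYD' cursor=1
After op 7 (left): buf='MJUTYD' cursor=0
After op 8 (right): buf='MJUTYD' cursor=1
After op 9 (select(4,5) replace("HKW")): buf='MJUTHKWD' cursor=7
After op 10 (delete): buf='MJUTHKW' cursor=7

Answer: MJUTHKW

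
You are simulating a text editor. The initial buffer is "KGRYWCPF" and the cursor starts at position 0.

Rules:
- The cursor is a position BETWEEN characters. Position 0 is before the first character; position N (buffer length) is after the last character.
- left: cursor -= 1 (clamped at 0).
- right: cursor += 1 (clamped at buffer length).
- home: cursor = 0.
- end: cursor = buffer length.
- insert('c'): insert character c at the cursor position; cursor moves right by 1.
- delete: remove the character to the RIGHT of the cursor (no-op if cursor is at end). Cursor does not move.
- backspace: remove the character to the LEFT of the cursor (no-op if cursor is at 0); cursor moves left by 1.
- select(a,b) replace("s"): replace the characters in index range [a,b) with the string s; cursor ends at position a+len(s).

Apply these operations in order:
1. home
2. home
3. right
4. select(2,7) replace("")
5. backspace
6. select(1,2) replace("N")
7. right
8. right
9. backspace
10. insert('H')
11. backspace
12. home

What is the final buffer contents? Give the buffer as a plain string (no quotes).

After op 1 (home): buf='KGRYWCPF' cursor=0
After op 2 (home): buf='KGRYWCPF' cursor=0
After op 3 (right): buf='KGRYWCPF' cursor=1
After op 4 (select(2,7) replace("")): buf='KGF' cursor=2
After op 5 (backspace): buf='KF' cursor=1
After op 6 (select(1,2) replace("N")): buf='KN' cursor=2
After op 7 (right): buf='KN' cursor=2
After op 8 (right): buf='KN' cursor=2
After op 9 (backspace): buf='K' cursor=1
After op 10 (insert('H')): buf='KH' cursor=2
After op 11 (backspace): buf='K' cursor=1
After op 12 (home): buf='K' cursor=0

Answer: K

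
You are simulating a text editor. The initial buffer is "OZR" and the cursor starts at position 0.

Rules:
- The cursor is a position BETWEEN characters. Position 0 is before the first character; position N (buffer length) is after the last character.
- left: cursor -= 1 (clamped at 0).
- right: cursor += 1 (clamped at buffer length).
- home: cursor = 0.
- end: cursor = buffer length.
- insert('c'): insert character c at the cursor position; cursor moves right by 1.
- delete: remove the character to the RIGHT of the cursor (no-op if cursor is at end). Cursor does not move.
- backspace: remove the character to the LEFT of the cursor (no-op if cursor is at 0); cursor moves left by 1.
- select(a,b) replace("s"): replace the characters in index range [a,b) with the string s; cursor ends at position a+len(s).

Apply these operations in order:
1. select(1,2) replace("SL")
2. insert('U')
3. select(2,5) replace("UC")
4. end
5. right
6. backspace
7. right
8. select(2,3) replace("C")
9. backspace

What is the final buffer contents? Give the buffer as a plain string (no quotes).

Answer: OS

Derivation:
After op 1 (select(1,2) replace("SL")): buf='OSLR' cursor=3
After op 2 (insert('U')): buf='OSLUR' cursor=4
After op 3 (select(2,5) replace("UC")): buf='OSUC' cursor=4
After op 4 (end): buf='OSUC' cursor=4
After op 5 (right): buf='OSUC' cursor=4
After op 6 (backspace): buf='OSU' cursor=3
After op 7 (right): buf='OSU' cursor=3
After op 8 (select(2,3) replace("C")): buf='OSC' cursor=3
After op 9 (backspace): buf='OS' cursor=2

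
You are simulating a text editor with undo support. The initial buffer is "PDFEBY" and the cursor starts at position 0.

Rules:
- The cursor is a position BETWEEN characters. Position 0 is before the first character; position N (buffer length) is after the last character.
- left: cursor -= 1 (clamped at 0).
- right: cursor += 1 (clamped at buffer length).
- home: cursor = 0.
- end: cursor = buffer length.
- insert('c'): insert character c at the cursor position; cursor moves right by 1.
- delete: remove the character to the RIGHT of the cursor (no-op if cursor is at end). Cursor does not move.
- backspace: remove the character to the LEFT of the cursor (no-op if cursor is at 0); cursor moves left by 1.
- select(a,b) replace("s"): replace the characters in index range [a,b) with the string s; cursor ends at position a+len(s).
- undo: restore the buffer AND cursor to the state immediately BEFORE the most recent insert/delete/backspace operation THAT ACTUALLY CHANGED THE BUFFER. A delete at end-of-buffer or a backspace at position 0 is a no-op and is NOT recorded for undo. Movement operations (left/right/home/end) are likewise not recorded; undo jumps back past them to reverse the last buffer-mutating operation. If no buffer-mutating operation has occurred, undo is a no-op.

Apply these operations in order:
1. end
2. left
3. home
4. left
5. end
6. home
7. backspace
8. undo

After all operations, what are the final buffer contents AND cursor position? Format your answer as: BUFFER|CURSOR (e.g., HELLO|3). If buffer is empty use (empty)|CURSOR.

After op 1 (end): buf='PDFEBY' cursor=6
After op 2 (left): buf='PDFEBY' cursor=5
After op 3 (home): buf='PDFEBY' cursor=0
After op 4 (left): buf='PDFEBY' cursor=0
After op 5 (end): buf='PDFEBY' cursor=6
After op 6 (home): buf='PDFEBY' cursor=0
After op 7 (backspace): buf='PDFEBY' cursor=0
After op 8 (undo): buf='PDFEBY' cursor=0

Answer: PDFEBY|0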